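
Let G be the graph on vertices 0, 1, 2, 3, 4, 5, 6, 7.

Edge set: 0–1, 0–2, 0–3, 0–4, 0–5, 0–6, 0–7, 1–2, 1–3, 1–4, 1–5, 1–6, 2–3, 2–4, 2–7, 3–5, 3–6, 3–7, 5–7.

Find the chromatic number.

4

0, 3, 5, 7 form a clique, so at least 4 colors are needed.
4 colors suffice: 0=a, 1=c, 2=d, 3=b, 4=b, 5=d, 6=d, 7=c. Each edge has distinct colors on its endpoints.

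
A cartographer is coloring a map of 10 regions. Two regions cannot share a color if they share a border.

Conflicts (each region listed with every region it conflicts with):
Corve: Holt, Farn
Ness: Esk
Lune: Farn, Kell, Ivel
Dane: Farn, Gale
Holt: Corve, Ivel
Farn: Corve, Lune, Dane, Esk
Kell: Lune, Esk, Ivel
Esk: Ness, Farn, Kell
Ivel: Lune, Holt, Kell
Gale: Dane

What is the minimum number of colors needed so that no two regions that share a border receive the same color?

3

Lune, Kell, Ivel are mutually in conflict, so at least 3 colors are needed.
One proper 3-coloring: Corve=3, Ness=1, Lune=2, Dane=2, Holt=2, Farn=1, Kell=3, Esk=2, Ivel=1, Gale=1. Each listed conflict is separated.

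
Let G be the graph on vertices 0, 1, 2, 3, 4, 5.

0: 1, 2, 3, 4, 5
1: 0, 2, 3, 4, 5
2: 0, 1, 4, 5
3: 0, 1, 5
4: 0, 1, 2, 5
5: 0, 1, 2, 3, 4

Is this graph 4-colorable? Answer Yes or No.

0, 1, 2, 4, 5 are pairwise adjacent (a clique of size 5), so at least 5 colors are needed.
So 4 colors are not enough.

No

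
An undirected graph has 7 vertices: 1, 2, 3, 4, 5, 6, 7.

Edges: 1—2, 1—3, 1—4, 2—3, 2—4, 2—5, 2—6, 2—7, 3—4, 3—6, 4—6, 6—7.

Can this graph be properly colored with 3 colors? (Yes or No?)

No

2, 3, 4, 6 are pairwise adjacent (a clique of size 4), so at least 4 colors are needed.
So 3 colors are not enough.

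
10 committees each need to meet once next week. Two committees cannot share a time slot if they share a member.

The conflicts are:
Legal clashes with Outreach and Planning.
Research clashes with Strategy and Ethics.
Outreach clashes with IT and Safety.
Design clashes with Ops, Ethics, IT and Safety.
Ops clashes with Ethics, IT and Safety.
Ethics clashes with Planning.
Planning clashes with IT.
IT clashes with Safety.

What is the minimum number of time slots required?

4

Design, Ops, IT, Safety pairwise conflict, so at least 4 time slots are needed.
A valid assignment using 4 time slots: Legal=1, Research=2, Outreach=2, Design=2, Ops=4, Strategy=1, Ethics=1, Planning=2, IT=1, Safety=3. Each listed conflict is separated.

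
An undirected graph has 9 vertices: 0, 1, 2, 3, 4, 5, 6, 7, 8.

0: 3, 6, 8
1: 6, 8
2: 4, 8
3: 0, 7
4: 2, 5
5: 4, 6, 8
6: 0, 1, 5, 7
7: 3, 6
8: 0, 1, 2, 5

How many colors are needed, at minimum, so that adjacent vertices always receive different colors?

2

0 and 3 are adjacent, so at least 2 colors are needed.
2 colors suffice: color a → {3, 4, 6, 8}; color b → {0, 1, 2, 5, 7}. Each edge has distinct colors on its endpoints.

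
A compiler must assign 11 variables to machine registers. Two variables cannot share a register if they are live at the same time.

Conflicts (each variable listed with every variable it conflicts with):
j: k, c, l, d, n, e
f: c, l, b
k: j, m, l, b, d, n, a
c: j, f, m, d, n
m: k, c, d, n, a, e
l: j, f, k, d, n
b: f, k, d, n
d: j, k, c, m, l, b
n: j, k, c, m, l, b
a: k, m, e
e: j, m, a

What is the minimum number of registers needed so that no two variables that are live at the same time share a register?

j, k, l, d pairwise conflict, so at least 4 registers are needed.
A valid assignment using 4 registers: j=3, f=2, k=1, c=1, m=3, l=4, b=3, d=2, n=2, a=2, e=1. Every pair that conflicts lands in different registers.

4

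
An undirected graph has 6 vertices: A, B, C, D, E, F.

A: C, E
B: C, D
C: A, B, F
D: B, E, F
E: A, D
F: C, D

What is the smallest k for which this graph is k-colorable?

3

The cycle D-B-C-A-E-D has odd length 5, so it cannot be 2-colored; at least 3 colors are needed.
3 colors suffice: A=green, B=blue, C=red, D=red, E=blue, F=blue. Every edge joins two different colors.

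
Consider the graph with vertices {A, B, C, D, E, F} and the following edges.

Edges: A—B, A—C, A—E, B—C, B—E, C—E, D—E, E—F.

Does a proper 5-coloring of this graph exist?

The chromatic number is 4. A, B, C, E form a clique, so at least 4 colors are needed.
4 colors suffice: color red → {E}; color blue → {C, D, F}; color green → {A}; color yellow → {B}.
Since 5 ≥ 4, a proper 5-coloring certainly exists.

Yes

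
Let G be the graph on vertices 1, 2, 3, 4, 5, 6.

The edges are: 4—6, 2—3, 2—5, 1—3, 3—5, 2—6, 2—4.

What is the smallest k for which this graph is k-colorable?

3

2, 4, 6 are mutually adjacent, so at least 3 colors are needed.
3 colors suffice: color red → {1, 2}; color blue → {3, 4}; color green → {5, 6}. Every edge joins two different colors.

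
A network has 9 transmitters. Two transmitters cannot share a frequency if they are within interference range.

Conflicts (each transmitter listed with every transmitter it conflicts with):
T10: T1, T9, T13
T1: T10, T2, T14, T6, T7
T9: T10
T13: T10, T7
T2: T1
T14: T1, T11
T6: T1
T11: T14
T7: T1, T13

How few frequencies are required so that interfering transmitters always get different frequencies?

T10 and T13 conflict, so at least 2 frequencies are needed.
2 frequencies suffice: frequency 1 → {T1, T9, T13, T11}; frequency 2 → {T10, T2, T14, T6, T7}. Every pair that conflicts lands in different frequencies.

2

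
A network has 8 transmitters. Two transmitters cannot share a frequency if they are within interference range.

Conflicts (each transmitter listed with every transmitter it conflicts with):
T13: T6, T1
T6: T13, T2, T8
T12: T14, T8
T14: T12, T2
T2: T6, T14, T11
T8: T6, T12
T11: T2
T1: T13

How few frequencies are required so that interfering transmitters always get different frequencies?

The cycle T12-T14-T2-T6-T8-T12 has odd length 5, so it cannot be 2-colored; at least 3 frequencies are needed.
Using 3 frequencies: T13=1, T6=2, T12=1, T14=2, T2=1, T8=3, T11=2, T1=2. Each listed conflict is separated.

3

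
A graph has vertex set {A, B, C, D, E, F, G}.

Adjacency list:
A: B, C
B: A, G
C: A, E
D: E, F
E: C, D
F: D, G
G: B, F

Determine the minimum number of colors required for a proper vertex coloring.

3

The cycle C-E-D-F-G-B-A-C has odd length 7, so it cannot be 2-colored; at least 3 colors are needed.
3 colors suffice: color 1 → {B, C, F}; color 2 → {A, D, G}; color 3 → {E}. Every edge joins two different colors.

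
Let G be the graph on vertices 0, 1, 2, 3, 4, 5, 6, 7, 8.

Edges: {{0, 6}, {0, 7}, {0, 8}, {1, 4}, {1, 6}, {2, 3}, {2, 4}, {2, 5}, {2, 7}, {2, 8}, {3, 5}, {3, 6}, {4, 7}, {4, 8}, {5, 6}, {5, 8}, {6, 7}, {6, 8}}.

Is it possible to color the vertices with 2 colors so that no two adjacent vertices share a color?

No

2, 4, 7 form a triangle, so at least 3 colors are needed.
So 2 colors are not enough.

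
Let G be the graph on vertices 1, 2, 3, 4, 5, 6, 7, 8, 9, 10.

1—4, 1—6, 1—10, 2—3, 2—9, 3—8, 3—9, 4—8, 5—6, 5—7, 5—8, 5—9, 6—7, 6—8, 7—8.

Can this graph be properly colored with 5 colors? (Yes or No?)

Yes

The chromatic number is 4. 5, 6, 7, 8 form a clique, so at least 4 colors are needed.
4 colors suffice: 1=a, 2=c, 3=b, 4=b, 5=b, 6=c, 7=d, 8=a, 9=a, 10=b.
Since 5 ≥ 4, a proper 5-coloring certainly exists.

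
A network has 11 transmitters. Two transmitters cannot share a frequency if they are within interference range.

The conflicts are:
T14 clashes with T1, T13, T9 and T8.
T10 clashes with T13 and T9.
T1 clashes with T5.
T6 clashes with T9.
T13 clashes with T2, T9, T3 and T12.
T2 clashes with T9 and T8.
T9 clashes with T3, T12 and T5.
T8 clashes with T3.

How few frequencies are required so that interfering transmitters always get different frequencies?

T14, T13, T9 all conflict with each other, so at least 3 frequencies are needed.
A valid assignment using 3 frequencies: T14=3, T10=3, T1=1, T6=2, T13=2, T2=3, T9=1, T8=1, T3=3, T12=3, T5=2. No two conflicting transmitters share a frequency.

3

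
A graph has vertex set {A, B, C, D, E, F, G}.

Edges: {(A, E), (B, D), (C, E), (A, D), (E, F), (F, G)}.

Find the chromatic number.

B and D are adjacent, so at least 2 colors are needed.
2 colors suffice: color red → {D, E, G}; color blue → {A, B, C, F}. No two adjacent vertices share a color.

2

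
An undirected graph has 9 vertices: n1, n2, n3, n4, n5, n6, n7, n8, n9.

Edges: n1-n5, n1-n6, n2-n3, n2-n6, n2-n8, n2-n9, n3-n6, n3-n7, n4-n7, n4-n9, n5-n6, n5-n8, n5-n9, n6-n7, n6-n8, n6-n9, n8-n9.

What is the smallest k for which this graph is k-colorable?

n2, n6, n8, n9 are mutually adjacent (a clique of size 4), so at least 4 colors are needed.
4 colors suffice: color R → {n4, n6}; color B → {n1, n7, n9}; color G → {n3, n8}; color Y → {n2, n5}. No two adjacent vertices share a color.

4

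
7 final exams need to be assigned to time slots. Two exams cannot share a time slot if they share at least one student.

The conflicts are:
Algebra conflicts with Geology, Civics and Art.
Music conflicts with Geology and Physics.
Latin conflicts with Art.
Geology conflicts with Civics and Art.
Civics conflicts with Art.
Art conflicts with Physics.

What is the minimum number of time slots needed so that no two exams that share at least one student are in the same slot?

Algebra, Geology, Civics, Art are mutually in conflict, so at least 4 time slots are needed.
4 time slots suffice: Algebra=4, Music=1, Latin=2, Geology=2, Civics=3, Art=1, Physics=2. Every pair that conflicts lands in different time slots.

4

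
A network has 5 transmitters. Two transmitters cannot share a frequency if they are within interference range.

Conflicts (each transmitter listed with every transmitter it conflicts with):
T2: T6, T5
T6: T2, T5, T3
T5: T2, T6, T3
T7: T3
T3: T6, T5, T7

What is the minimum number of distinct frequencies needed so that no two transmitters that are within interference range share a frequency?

3

T6, T5, T3 all conflict with each other, so at least 3 frequencies are needed.
Using 3 frequencies: T2=1, T6=3, T5=2, T7=2, T3=1. Each listed conflict is separated.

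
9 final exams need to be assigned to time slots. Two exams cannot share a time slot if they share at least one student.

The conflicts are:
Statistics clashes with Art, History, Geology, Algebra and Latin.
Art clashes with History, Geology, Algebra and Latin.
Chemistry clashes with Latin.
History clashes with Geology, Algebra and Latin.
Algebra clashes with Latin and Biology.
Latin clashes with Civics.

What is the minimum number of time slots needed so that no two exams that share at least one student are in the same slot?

Statistics, Art, History, Algebra, Latin all conflict with each other, so at least 5 time slots are needed.
A valid assignment using 5 time slots: Statistics=5, Art=2, Chemistry=2, History=4, Geology=1, Algebra=3, Latin=1, Biology=1, Civics=2. Every pair that conflicts lands in different time slots.

5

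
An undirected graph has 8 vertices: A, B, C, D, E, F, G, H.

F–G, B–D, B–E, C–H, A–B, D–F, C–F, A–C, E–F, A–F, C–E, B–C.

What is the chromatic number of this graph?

A, B, C are mutually adjacent, so at least 3 colors are needed.
3 colors suffice: color 1 → {B, F, H}; color 2 → {C, D, G}; color 3 → {A, E}. Each edge has distinct colors on its endpoints.

3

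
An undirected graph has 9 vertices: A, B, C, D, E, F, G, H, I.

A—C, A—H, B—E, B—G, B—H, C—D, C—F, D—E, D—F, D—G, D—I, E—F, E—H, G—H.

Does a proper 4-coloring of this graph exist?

The chromatic number is 3. C, D, F are mutually adjacent, so at least 3 colors are needed.
One proper 3-coloring: A=green, B=green, C=blue, D=red, E=blue, F=green, G=blue, H=red, I=blue.
Since 4 ≥ 3, a proper 4-coloring certainly exists.

Yes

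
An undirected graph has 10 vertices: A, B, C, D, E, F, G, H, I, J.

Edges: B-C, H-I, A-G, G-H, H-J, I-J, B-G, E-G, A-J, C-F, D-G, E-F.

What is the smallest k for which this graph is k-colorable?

H, I, J form a triangle, so at least 3 colors are needed.
A valid assignment using 3 colors: A=blue, B=blue, C=red, D=blue, E=green, F=blue, G=red, H=blue, I=green, J=red. Each edge has distinct colors on its endpoints.

3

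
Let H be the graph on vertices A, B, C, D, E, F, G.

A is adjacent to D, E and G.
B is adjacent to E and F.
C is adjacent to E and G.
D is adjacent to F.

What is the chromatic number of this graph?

3

The cycle D-A-E-B-F-D has odd length 5, so it cannot be 2-colored; at least 3 colors are needed.
One proper 3-coloring: A=blue, B=green, C=blue, D=red, E=red, F=blue, G=red. Each edge has distinct colors on its endpoints.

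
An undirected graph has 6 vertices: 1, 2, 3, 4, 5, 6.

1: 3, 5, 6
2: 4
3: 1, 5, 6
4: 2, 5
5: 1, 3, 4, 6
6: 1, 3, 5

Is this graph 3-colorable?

1, 3, 5, 6 are pairwise adjacent (a clique of size 4), so at least 4 colors are needed.
So 3 colors are not enough.

No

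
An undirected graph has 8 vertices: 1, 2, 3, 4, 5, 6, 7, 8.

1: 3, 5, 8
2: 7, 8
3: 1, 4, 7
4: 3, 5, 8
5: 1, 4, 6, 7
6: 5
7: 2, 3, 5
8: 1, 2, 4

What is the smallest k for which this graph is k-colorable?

3

The cycle 5-1-8-2-7-5 has odd length 5, so it cannot be 2-colored; at least 3 colors are needed.
3 colors suffice: color red → {3, 5, 8}; color blue → {1, 4, 6, 7}; color green → {2}. Every edge joins two different colors.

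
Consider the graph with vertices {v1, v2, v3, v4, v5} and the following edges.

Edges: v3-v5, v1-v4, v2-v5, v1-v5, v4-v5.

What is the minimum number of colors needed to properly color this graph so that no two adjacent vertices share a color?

v1, v4, v5 are mutually adjacent, so at least 3 colors are needed.
3 colors suffice: v1=3, v2=2, v3=2, v4=2, v5=1. Each edge has distinct colors on its endpoints.

3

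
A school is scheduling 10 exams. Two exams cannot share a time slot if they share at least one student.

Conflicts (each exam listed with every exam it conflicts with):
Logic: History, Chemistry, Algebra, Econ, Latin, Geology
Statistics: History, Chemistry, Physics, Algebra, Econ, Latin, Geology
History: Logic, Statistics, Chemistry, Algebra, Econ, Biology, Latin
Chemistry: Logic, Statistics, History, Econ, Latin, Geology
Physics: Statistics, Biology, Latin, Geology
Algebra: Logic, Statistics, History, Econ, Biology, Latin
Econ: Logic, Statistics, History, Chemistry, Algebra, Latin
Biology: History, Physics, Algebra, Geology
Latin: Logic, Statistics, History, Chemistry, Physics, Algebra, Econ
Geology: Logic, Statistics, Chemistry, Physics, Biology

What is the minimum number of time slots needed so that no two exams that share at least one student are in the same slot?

5

Logic, History, Chemistry, Econ, Latin are mutually in conflict, so at least 5 time slots are needed.
5 time slots suffice: time slot 1 → {History, Geology}; time slot 2 → {Biology, Latin}; time slot 3 → {Logic, Statistics}; time slot 4 → {Physics, Econ}; time slot 5 → {Chemistry, Algebra}. Every pair that conflicts lands in different time slots.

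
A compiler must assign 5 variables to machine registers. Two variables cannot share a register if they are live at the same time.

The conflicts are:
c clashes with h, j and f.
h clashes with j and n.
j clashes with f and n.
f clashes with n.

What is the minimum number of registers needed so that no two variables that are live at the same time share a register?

c, h, j pairwise conflict, so at least 3 registers are needed.
3 registers suffice: register 1 → {j}; register 2 → {h, f}; register 3 → {c, n}. Each listed conflict is separated.

3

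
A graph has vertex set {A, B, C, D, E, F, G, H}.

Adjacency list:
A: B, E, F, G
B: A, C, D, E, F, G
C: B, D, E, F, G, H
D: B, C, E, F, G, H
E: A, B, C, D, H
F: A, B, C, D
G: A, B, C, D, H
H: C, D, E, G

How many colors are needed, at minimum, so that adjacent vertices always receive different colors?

4

B, C, D, F are pairwise adjacent (a clique of size 4), so at least 4 colors are needed.
One proper 4-coloring: A=1, B=3, C=2, D=1, E=4, F=4, G=4, H=3. Each edge has distinct colors on its endpoints.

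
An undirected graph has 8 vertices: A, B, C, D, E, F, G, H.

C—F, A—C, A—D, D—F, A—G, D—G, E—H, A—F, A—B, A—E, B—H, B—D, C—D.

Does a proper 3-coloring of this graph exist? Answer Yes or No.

No

A, C, D, F are mutually adjacent (a clique of size 4), so at least 4 colors are needed.
So 3 colors are not enough.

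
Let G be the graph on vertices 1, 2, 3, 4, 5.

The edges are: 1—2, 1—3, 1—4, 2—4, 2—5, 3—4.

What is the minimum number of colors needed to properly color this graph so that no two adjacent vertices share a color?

3

1, 2, 4 are mutually adjacent, so at least 3 colors are needed.
3 colors suffice: 1=green, 2=red, 3=red, 4=blue, 5=blue. Every edge joins two different colors.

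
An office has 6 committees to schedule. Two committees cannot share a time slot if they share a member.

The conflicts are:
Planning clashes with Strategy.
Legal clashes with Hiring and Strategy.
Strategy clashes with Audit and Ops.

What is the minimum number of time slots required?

Strategy and Ops conflict, so at least 2 time slots are needed.
Using 2 time slots: Planning=2, Legal=2, Hiring=1, Strategy=1, Audit=2, Ops=2. No two conflicting committees share a time slot.

2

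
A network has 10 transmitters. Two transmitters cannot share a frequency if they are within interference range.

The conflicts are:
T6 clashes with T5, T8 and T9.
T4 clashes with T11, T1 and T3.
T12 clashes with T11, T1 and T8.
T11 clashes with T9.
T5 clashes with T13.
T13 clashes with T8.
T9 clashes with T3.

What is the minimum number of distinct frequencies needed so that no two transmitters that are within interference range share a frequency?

The cycle T12-T11-T9-T6-T8-T12 has odd length 5, so it cannot be 2-colored; at least 3 frequencies are needed.
A valid assignment using 3 frequencies: T6=2, T4=1, T12=1, T11=2, T5=1, T1=2, T13=2, T8=3, T9=1, T3=2. Each listed conflict is separated.

3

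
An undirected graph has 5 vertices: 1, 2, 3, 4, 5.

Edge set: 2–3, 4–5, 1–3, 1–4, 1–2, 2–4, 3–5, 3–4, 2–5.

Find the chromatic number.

4

2, 3, 4, 5 are pairwise adjacent (a clique of size 4), so at least 4 colors are needed.
A valid assignment using 4 colors: 1=d, 2=a, 3=b, 4=c, 5=d. Every edge joins two different colors.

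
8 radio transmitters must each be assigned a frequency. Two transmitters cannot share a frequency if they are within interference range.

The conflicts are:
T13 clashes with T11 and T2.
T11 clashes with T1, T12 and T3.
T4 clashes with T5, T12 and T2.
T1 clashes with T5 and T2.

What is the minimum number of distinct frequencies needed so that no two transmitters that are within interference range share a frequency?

The cycle T12-T11-T13-T2-T4-T12 has odd length 5, so it cannot be 2-colored; at least 3 frequencies are needed.
A valid assignment using 3 frequencies: T13=2, T11=1, T4=1, T1=2, T5=3, T12=2, T2=3, T3=2. No two conflicting transmitters share a frequency.

3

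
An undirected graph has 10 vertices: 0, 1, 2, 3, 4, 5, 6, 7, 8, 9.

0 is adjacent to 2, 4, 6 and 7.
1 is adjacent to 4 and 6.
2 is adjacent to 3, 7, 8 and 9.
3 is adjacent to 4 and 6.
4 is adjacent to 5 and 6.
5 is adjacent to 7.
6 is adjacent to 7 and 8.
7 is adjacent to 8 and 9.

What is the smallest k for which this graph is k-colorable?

0, 4, 6 are pairwise adjacent, so at least 3 colors are needed.
One proper 3-coloring: 0=c, 1=c, 2=a, 3=c, 4=b, 5=a, 6=a, 7=b, 8=c, 9=c. Every edge joins two different colors.

3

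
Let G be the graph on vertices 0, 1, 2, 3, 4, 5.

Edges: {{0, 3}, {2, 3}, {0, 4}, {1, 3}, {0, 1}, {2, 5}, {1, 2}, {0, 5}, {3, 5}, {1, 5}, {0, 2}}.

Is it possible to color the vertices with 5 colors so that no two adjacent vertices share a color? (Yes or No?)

Yes

The chromatic number is 5. 0, 1, 2, 3, 5 form a clique, so at least 5 colors are needed.
5 colors suffice: color red → {0}; color blue → {3, 4}; color green → {2}; color yellow → {1}; color purple → {5}.
That is already a proper 5-coloring.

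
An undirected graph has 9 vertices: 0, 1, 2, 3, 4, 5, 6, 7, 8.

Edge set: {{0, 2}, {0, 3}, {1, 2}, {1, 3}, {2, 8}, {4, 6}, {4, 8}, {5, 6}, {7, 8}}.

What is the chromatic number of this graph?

7 and 8 are adjacent, so at least 2 colors are needed.
2 colors suffice: color a → {0, 1, 6, 8}; color b → {2, 3, 4, 5, 7}. Every edge joins two different colors.

2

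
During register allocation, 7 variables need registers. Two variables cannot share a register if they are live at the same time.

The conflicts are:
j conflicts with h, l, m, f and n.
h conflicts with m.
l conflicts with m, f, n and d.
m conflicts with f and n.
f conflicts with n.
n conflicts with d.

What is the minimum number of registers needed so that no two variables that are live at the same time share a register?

j, l, m, f, n are mutually in conflict, so at least 5 registers are needed.
5 registers suffice: register 1 → {j, d}; register 2 → {m}; register 3 → {h, n}; register 4 → {l}; register 5 → {f}. Each listed conflict is separated.

5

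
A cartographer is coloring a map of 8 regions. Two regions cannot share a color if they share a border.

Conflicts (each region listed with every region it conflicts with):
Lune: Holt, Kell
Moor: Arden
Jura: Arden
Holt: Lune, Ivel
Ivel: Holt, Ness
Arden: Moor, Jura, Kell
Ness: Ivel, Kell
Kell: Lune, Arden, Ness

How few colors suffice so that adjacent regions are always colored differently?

3

The cycle Kell-Ness-Ivel-Holt-Lune-Kell has odd length 5, so it cannot be 2-colored; at least 3 colors are needed.
One proper 3-coloring: Lune=1, Moor=2, Jura=2, Holt=2, Ivel=1, Arden=1, Ness=3, Kell=2. Each listed conflict is separated.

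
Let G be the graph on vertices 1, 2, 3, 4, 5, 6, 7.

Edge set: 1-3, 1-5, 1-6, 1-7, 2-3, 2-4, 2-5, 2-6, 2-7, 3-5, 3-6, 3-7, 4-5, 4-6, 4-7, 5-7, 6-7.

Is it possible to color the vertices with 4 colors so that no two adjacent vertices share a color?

Yes

The chromatic number is 4. 2, 4, 5, 7 are pairwise adjacent (a clique of size 4), so at least 4 colors are needed.
4 colors suffice: color red → {7}; color blue → {1, 2}; color green → {5, 6}; color yellow → {3, 4}.
That is already a proper 4-coloring.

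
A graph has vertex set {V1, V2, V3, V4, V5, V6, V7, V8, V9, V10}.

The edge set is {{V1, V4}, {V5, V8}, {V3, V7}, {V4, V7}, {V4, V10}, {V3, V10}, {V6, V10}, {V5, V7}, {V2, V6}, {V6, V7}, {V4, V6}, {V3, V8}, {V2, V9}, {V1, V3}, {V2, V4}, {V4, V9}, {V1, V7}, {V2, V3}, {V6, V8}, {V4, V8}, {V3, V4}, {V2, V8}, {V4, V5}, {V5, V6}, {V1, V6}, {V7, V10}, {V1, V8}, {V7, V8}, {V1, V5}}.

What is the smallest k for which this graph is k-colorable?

V1, V4, V5, V6, V7, V8 are mutually adjacent (a clique of size 6), so at least 6 colors are needed.
One proper 6-coloring: V1=5, V2=4, V3=2, V4=1, V5=6, V6=2, V7=4, V8=3, V9=2, V10=3. Every edge joins two different colors.

6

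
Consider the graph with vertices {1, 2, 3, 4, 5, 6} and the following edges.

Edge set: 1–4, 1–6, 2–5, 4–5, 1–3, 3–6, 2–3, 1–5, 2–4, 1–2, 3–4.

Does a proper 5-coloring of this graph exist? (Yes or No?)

The chromatic number is 4. 1, 2, 4, 5 form a clique, so at least 4 colors are needed.
4 colors suffice: color red → {1}; color blue → {2, 6}; color green → {4}; color yellow → {3, 5}.
Since 5 ≥ 4, a proper 5-coloring certainly exists.

Yes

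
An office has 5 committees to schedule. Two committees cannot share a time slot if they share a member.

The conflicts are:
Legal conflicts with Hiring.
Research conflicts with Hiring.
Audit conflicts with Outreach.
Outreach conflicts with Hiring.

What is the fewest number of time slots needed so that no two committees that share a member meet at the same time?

Legal and Hiring conflict, so at least 2 time slots are needed.
2 time slots suffice: time slot 1 → {Audit, Hiring}; time slot 2 → {Legal, Research, Outreach}. Each listed conflict is separated.

2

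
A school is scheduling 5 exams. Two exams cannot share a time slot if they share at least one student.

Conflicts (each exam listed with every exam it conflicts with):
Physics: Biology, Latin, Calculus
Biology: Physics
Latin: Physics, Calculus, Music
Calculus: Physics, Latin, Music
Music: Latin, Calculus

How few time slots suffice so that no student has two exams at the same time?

Physics, Latin, Calculus all conflict with each other, so at least 3 time slots are needed.
3 time slots suffice: time slot 1 → {Biology, Latin}; time slot 2 → {Calculus}; time slot 3 → {Physics, Music}. Every pair that conflicts lands in different time slots.

3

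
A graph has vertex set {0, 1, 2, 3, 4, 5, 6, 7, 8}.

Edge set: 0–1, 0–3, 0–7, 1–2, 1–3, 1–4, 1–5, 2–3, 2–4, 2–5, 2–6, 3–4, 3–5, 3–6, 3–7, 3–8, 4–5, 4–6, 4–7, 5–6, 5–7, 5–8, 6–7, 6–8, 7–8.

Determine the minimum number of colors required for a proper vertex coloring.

5

3, 4, 5, 6, 7 are mutually adjacent (a clique of size 5), so at least 5 colors are needed.
5 colors suffice: color red → {3}; color blue → {0, 5}; color green → {4, 8}; color yellow → {2, 7}; color purple → {1, 6}. No two adjacent vertices share a color.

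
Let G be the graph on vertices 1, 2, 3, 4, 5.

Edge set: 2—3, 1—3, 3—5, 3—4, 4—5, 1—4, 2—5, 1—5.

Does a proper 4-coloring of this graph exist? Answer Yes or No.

The chromatic number is 4. 1, 3, 4, 5 form a clique, so at least 4 colors are needed.
4 colors suffice: color red → {5}; color blue → {3}; color green → {2, 4}; color yellow → {1}.
That is already a proper 4-coloring.

Yes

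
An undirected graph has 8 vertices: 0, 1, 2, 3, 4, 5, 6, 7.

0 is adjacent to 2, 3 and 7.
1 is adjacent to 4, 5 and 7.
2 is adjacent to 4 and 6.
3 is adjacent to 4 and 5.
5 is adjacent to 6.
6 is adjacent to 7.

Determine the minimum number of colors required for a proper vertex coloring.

The cycle 5-6-2-4-1-5 has odd length 5, so it cannot be 2-colored; at least 3 colors are needed.
3 colors suffice: color a → {1, 2, 3}; color b → {0, 4, 6}; color c → {5, 7}. Every edge joins two different colors.

3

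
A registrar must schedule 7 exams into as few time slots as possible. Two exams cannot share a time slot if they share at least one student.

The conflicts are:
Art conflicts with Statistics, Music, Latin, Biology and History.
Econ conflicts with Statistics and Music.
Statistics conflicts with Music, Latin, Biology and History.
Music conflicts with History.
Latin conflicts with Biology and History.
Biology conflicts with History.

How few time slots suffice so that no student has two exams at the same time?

5

Art, Statistics, Latin, Biology, History pairwise conflict, so at least 5 time slots are needed.
5 time slots suffice: time slot 1 → {Statistics}; time slot 2 → {Art, Econ}; time slot 3 → {History}; time slot 4 → {Music, Biology}; time slot 5 → {Latin}. Each listed conflict is separated.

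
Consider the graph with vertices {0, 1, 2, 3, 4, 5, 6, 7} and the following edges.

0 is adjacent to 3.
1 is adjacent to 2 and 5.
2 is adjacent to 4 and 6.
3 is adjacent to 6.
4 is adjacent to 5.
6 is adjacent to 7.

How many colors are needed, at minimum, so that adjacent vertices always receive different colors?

2

2 and 6 are adjacent, so at least 2 colors are needed.
2 colors suffice: color red → {0, 1, 4, 6}; color blue → {2, 3, 5, 7}. Every edge joins two different colors.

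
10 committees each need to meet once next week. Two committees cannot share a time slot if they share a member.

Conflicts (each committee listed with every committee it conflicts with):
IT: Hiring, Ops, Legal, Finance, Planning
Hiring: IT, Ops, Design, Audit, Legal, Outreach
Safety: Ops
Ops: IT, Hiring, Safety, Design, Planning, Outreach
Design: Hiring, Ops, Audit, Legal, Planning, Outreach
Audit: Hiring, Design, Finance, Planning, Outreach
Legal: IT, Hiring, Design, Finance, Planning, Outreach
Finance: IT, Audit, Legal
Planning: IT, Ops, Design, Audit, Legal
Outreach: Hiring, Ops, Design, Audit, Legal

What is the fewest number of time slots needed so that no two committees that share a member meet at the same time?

Hiring, Design, Legal, Outreach all conflict with each other, so at least 4 time slots are needed.
A valid assignment using 4 time slots: IT=2, Hiring=3, Safety=2, Ops=1, Design=2, Audit=1, Legal=1, Finance=3, Planning=3, Outreach=4. Each listed conflict is separated.

4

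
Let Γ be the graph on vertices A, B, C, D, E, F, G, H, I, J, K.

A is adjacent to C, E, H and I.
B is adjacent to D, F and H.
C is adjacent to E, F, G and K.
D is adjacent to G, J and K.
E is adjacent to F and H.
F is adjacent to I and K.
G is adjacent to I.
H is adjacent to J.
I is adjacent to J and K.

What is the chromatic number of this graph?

3

F, I, K form a triangle, so at least 3 colors are needed.
3 colors suffice: color 1 → {A, D, F}; color 2 → {C, H, I}; color 3 → {B, E, G, J, K}. Every edge joins two different colors.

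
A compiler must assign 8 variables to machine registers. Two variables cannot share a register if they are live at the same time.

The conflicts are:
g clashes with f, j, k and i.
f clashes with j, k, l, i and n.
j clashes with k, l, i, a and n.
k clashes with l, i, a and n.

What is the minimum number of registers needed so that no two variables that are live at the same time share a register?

5

g, f, j, k, i all conflict with each other, so at least 5 registers are needed.
5 registers suffice: register 1 → {k}; register 2 → {j}; register 3 → {f, a}; register 4 → {l, i, n}; register 5 → {g}. Every pair that conflicts lands in different registers.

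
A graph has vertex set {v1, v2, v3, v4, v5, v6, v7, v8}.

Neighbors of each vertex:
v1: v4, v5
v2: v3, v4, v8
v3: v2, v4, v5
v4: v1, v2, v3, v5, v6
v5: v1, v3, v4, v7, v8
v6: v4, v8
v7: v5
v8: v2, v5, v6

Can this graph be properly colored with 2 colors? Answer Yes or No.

v2, v3, v4 are pairwise adjacent, so at least 3 colors are needed.
So 2 colors are not enough.

No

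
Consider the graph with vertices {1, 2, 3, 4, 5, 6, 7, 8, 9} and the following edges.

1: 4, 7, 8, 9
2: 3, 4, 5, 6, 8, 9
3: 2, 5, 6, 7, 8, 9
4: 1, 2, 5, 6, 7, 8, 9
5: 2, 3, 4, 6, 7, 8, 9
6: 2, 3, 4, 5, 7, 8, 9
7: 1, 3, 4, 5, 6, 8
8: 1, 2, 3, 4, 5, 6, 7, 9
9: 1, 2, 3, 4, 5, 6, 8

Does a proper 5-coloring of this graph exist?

No

2, 4, 5, 6, 8, 9 are pairwise adjacent (a clique of size 6), so at least 6 colors are needed.
So 5 colors are not enough.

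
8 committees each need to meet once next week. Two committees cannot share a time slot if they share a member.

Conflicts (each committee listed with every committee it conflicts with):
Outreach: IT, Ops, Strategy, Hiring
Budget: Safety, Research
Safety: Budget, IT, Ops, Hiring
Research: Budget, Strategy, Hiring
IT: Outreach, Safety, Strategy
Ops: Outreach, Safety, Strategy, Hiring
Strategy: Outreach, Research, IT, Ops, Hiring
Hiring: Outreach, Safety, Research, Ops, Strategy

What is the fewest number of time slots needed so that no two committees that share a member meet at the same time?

Outreach, Ops, Strategy, Hiring are mutually in conflict, so at least 4 time slots are needed.
4 time slots suffice: time slot 1 → {Budget, IT, Hiring}; time slot 2 → {Safety, Strategy}; time slot 3 → {Research, Ops}; time slot 4 → {Outreach}. Each listed conflict is separated.

4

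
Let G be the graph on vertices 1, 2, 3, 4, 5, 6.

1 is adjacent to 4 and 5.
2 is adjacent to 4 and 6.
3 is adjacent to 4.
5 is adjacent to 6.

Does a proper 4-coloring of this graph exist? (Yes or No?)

Yes

The chromatic number is 3. The cycle 6-5-1-4-2-6 has odd length 5, so it cannot be 2-colored; at least 3 colors are needed.
3 colors suffice: 1=b, 2=b, 3=b, 4=a, 5=c, 6=a.
Since 4 ≥ 3, a proper 4-coloring certainly exists.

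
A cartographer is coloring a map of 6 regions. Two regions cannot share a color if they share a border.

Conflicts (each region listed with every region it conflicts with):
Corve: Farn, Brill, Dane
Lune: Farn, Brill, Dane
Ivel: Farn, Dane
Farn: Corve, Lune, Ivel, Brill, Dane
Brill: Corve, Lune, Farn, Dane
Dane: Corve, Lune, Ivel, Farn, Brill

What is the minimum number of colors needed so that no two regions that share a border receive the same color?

Lune, Farn, Brill, Dane are mutually in conflict, so at least 4 colors are needed.
4 colors suffice: color 1 → {Dane}; color 2 → {Farn}; color 3 → {Ivel, Brill}; color 4 → {Corve, Lune}. Each listed conflict is separated.

4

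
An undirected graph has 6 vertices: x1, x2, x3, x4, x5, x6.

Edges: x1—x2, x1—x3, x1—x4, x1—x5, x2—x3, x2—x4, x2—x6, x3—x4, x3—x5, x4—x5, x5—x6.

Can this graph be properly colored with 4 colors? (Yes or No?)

Yes

The chromatic number is 4. x1, x2, x3, x4 are pairwise adjacent (a clique of size 4), so at least 4 colors are needed.
4 colors suffice: color 1 → {x2, x5}; color 2 → {x4, x6}; color 3 → {x3}; color 4 → {x1}.
That is already a proper 4-coloring.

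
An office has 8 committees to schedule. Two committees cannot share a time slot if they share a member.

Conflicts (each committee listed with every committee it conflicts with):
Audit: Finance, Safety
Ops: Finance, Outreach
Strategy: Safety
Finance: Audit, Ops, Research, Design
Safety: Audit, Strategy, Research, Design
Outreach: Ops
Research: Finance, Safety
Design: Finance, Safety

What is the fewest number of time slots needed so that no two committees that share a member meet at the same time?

2

Finance and Research conflict, so at least 2 time slots are needed.
2 time slots suffice: Audit=2, Ops=2, Strategy=2, Finance=1, Safety=1, Outreach=1, Research=2, Design=2. No two conflicting committees share a time slot.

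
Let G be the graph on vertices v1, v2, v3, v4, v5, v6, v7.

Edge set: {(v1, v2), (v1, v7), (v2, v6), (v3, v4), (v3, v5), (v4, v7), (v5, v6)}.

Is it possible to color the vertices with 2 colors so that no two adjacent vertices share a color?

No

The cycle v3-v4-v7-v1-v2-v6-v5-v3 has odd length 7, so it cannot be 2-colored; at least 3 colors are needed.
So 2 colors are not enough.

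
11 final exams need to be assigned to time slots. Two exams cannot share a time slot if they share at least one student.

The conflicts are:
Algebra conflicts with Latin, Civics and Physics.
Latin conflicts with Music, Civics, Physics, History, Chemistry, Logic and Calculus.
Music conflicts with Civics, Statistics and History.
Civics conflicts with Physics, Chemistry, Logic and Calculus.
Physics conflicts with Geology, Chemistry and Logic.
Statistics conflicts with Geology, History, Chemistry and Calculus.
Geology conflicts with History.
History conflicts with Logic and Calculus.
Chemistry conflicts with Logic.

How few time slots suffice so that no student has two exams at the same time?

Latin, Civics, Physics, Chemistry, Logic all conflict with each other, so at least 5 time slots are needed.
5 time slots suffice: time slot 1 → {Latin, Statistics}; time slot 2 → {Civics, History}; time slot 3 → {Music, Physics, Calculus}; time slot 4 → {Algebra, Geology, Logic}; time slot 5 → {Chemistry}. Every pair that conflicts lands in different time slots.

5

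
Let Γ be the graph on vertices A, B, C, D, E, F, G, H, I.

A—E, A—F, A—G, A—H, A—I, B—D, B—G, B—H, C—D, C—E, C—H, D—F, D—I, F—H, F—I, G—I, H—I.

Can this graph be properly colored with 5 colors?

Yes

The chromatic number is 4. A, F, H, I are mutually adjacent (a clique of size 4), so at least 4 colors are needed.
4 colors suffice: color red → {A, D}; color blue → {B, C, I}; color green → {E, G, H}; color yellow → {F}.
Since 5 ≥ 4, a proper 5-coloring certainly exists.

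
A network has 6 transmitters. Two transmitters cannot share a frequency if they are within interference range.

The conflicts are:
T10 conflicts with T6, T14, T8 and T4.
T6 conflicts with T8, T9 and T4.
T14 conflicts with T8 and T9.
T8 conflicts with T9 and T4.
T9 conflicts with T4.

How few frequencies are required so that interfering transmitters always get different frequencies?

4

T10, T6, T8, T4 all conflict with each other, so at least 4 frequencies are needed.
4 frequencies suffice: frequency 1 → {T8}; frequency 2 → {T10, T9}; frequency 3 → {T14, T4}; frequency 4 → {T6}. Every pair that conflicts lands in different frequencies.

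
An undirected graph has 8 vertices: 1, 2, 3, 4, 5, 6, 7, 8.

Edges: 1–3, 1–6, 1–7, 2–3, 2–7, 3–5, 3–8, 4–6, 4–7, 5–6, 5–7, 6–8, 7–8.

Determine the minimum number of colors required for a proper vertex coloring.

2

2 and 7 are adjacent, so at least 2 colors are needed.
2 colors suffice: color a → {3, 6, 7}; color b → {1, 2, 4, 5, 8}. Each edge has distinct colors on its endpoints.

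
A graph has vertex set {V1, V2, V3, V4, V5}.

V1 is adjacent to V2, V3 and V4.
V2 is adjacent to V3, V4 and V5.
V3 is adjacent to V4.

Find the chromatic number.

4

V1, V2, V3, V4 are pairwise adjacent (a clique of size 4), so at least 4 colors are needed.
4 colors suffice: color 1 → {V2}; color 2 → {V1, V5}; color 3 → {V3}; color 4 → {V4}. No two adjacent vertices share a color.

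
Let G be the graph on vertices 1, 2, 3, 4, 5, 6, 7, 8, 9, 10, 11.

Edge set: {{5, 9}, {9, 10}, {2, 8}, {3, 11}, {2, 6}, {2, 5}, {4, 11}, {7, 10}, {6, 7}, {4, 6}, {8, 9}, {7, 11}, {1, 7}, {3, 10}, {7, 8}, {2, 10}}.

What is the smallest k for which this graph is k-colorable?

2

5 and 9 are adjacent, so at least 2 colors are needed.
2 colors suffice: color a → {2, 3, 4, 7, 9}; color b → {1, 5, 6, 8, 10, 11}. Every edge joins two different colors.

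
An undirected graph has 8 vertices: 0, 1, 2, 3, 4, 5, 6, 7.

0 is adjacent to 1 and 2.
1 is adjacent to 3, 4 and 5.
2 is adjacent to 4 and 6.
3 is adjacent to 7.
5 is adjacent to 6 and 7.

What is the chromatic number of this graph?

The cycle 5-1-0-2-6-5 has odd length 5, so it cannot be 2-colored; at least 3 colors are needed.
3 colors suffice: color red → {1, 2, 7}; color blue → {0, 3, 4, 5}; color green → {6}. No two adjacent vertices share a color.

3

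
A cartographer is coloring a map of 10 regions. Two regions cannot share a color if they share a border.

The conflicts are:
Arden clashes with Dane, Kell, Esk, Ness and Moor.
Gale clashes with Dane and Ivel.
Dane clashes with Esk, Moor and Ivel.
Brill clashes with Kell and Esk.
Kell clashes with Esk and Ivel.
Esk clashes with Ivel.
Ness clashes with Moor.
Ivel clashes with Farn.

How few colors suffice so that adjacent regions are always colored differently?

3

Arden, Dane, Moor all conflict with each other, so at least 3 colors are needed.
3 colors suffice: color 1 → {Arden, Brill, Ivel}; color 2 → {Dane, Kell, Ness, Farn}; color 3 → {Gale, Esk, Moor}. No two conflicting regions share a color.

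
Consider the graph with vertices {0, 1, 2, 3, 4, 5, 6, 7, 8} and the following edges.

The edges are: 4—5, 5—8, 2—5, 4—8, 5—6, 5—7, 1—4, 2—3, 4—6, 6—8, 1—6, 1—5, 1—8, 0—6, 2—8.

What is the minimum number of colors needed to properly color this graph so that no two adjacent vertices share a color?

5

1, 4, 5, 6, 8 form a clique, so at least 5 colors are needed.
A valid assignment using 5 colors: 0=a, 1=e, 2=b, 3=a, 4=d, 5=a, 6=b, 7=b, 8=c. No two adjacent vertices share a color.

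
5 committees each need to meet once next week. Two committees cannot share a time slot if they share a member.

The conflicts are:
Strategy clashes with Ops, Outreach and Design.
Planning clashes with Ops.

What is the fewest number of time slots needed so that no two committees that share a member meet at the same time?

Planning and Ops conflict, so at least 2 time slots are needed.
2 time slots suffice: time slot 1 → {Strategy, Planning}; time slot 2 → {Ops, Outreach, Design}. Each listed conflict is separated.

2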